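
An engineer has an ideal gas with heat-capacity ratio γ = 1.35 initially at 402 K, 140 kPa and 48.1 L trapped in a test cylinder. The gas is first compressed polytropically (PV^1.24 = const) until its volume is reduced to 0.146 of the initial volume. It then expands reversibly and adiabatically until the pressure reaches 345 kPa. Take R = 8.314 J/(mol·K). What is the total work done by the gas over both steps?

-6720 J

n = P₁V₁/(RT₁) = 140×48.1/(8.314×402) = 2.01 mol.
Step 1 — Polytropic n=1.24: T₂ = T₁(V₁/V₂)^(n−1) = 402×(6.85)^0.24 = 638 K; P₂ = P₁(V₁/V₂)^n = 1520 kPa.
W = (P₁V₁−P₂V₂)/(n−1) = (140×48.1−1520×7.02)/0.24 = -16500 J.
ΔU = nCvΔT = 2.01×23.8×(638−402) = 11300 J.
Q = ΔU + W = -5180 J.
State after step 1: P = 1520 kPa, V = 7.02 L, T = 638 K.
Step 2 — Adiabatic: T₂/T₁ = (P₂/P₁)^((γ−1)/γ) ⇒ T₂ = 638×(0.227)^0.259 = 434 K; V₂ = 21.1 L.
ΔU = nCvΔT = 2.01×23.8×(434−638) = -9750 J.
Q = 0 for an adiabatic process, so W = −ΔU = 9750 J.
Net over both steps: W = -6720 J, Q = -5180 J, ΔU = 1540 J.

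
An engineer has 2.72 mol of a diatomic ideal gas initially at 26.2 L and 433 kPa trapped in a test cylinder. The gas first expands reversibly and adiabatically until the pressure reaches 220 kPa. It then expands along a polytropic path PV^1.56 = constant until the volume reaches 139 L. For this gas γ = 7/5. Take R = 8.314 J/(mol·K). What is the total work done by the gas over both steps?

13100 J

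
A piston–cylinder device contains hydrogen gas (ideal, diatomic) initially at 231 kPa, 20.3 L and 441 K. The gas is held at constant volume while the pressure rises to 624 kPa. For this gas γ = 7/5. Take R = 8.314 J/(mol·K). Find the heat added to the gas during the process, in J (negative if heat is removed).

19900 J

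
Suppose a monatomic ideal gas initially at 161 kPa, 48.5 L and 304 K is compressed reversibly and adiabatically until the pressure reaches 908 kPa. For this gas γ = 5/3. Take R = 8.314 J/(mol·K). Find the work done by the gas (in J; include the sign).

n = P₁V₁/(RT₁) = 161×48.5/(8.314×304) = 3.09 mol.
Adiabatic: T₂/T₁ = (P₂/P₁)^((γ−1)/γ) ⇒ T₂ = 304×(5.64)^0.400 = 607 K; V₂ = 17.2 L.
ΔU = nCvΔT = 3.09×12.5×(607−304) = 11700 J.
Q = 0 for an adiabatic process, so W = −ΔU = -11700 J.

-11700 J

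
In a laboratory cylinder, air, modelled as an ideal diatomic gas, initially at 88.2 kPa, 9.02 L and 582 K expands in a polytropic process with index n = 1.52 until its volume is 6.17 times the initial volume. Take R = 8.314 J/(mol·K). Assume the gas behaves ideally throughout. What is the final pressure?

Polytropic n=1.52: T₂ = T₁(V₁/V₂)^(n−1) = 582×(0.162)^0.52 = 226 K; P₂ = P₁(V₁/V₂)^n = 5.55 kPa.

5.55 kPa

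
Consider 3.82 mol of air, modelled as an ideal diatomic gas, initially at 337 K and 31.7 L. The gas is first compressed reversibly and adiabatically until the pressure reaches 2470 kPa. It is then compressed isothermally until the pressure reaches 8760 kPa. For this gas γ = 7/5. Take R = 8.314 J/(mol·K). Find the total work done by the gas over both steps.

P₁ = nRT₁/V₁ = 3.82×8.314×337/31.7 = 338 kPa.
Step 1 — Adiabatic: T₂/T₁ = (P₂/P₁)^((γ−1)/γ) ⇒ T₂ = 337×(7.32)^0.286 = 595 K; V₂ = 7.65 L.
ΔU = nCvΔT = 3.82×20.8×(595−337) = 20500 J.
Q = 0 for an adiabatic process, so W = −ΔU = -20500 J.
State after step 1: P = 2470 kPa, V = 7.65 L, T = 595 K.
Step 2 — Isothermal: T stays 595 K; PV = const ⇒ V₂ = 2.16 L, P₂ = 8760 kPa.
ΔU = 0 (ideal gas, T constant).
W = nRT ln(V₂/V₁) = 3.82×8.314×595×ln(0.282) = -23900 J.
Q = ΔU + W = -23900 J.
Net over both steps: W = -44400 J, Q = -23900 J, ΔU = 20500 J.

-44400 J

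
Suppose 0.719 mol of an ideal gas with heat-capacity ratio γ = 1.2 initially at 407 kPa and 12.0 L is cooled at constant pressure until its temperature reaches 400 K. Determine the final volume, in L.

T₁ = P₁V₁/(nR) = 407×12.0/(0.719×8.314) = 817 K.
Isobaric: P stays 407 kPa; V/T = const ⇒ T₂ = 400 K, V₂ = 5.87 L.

5.87 L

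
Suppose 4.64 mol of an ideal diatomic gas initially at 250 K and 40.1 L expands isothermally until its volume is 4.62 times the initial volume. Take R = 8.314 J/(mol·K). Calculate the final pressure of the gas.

P₁ = nRT₁/V₁ = 4.64×8.314×250/40.1 = 241 kPa.
Isothermal: T stays 250 K; PV = const ⇒ V₂ = 185 L, P₂ = 52.1 kPa.

52.1 kPa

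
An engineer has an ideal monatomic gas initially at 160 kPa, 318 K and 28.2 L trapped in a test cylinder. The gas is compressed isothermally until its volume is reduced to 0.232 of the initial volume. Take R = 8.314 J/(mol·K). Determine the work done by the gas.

n = P₁V₁/(RT₁) = 160×28.2/(8.314×318) = 1.71 mol.
Isothermal: T stays 318 K; PV = const ⇒ V₂ = 6.54 L, P₂ = 690 kPa.
W = nRT ln(V₂/V₁) = 1.71×8.314×318×ln(0.232) = -6590 J.

-6590 J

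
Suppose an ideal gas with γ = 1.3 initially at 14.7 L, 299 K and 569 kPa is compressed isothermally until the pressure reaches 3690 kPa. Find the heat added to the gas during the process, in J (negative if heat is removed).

-15600 J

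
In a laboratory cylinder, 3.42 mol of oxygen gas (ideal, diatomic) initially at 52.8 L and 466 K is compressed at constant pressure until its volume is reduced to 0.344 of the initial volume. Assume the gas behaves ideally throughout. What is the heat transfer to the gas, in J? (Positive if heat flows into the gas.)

P₁ = nRT₁/V₁ = 3.42×8.314×466/52.8 = 251 kPa.
Isobaric: P stays 251 kPa; V/T = const ⇒ T₂ = 160 K, V₂ = 18.2 L.
W = PΔV = 251×(18.2−52.8) kPa·L = -8690 J.
ΔU = nCvΔT = 3.42×20.8×(160−466) = -21700 J.
Q = ΔU + W = nCpΔT = -30400 J.

-30400 J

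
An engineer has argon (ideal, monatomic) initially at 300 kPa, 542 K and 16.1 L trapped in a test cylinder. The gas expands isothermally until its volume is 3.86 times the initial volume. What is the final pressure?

Isothermal: T stays 542 K; PV = const ⇒ V₂ = 62.1 L, P₂ = 77.7 kPa.

77.7 kPa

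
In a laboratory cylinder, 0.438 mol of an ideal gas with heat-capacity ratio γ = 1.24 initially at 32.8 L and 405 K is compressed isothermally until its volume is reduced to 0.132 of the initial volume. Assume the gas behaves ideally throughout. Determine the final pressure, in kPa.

341 kPa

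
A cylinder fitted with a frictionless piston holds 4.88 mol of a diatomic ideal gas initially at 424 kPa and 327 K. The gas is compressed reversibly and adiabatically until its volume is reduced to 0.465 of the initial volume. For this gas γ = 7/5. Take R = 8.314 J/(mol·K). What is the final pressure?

V₁ = nRT₁/P₁ = 4.88×8.314×327/424 = 31.3 L.
Adiabatic: TV^(γ−1) = const ⇒ T₂ = 327×(2.15)^0.400 = 444 K; PV^γ = const ⇒ P₂ = 1240 kPa.

1240 kPa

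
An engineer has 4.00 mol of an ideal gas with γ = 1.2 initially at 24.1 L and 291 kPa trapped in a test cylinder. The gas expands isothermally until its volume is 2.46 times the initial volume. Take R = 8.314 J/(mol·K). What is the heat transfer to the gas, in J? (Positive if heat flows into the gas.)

6310 J

T₁ = P₁V₁/(nR) = 291×24.1/(4.00×8.314) = 211 K.
Isothermal: T stays 211 K; PV = const ⇒ V₂ = 59.3 L, P₂ = 118 kPa.
ΔU = 0 (ideal gas, T constant).
W = nRT ln(V₂/V₁) = 4.00×8.314×211×ln(2.46) = 6310 J.
Q = ΔU + W = 6310 J.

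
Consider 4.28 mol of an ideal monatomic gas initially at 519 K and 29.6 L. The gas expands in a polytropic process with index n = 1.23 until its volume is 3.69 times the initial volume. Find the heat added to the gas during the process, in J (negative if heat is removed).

13600 J

P₁ = nRT₁/V₁ = 4.28×8.314×519/29.6 = 624 kPa.
Polytropic n=1.23: T₂ = T₁(V₁/V₂)^(n−1) = 519×(0.271)^0.23 = 384 K; P₂ = P₁(V₁/V₂)^n = 125 kPa.
W = (P₁V₁−P₂V₂)/(n−1) = (624×29.6−125×109)/0.23 = 20800 J.
ΔU = nCvΔT = 4.28×12.5×(384−519) = -7190 J.
Q = ΔU + W = 13600 J.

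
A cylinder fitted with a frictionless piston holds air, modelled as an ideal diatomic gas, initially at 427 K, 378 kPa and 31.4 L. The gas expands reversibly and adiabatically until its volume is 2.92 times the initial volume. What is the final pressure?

Adiabatic: TV^(γ−1) = const ⇒ T₂ = 427×(0.342)^0.400 = 278 K; PV^γ = const ⇒ P₂ = 84.3 kPa.

84.3 kPa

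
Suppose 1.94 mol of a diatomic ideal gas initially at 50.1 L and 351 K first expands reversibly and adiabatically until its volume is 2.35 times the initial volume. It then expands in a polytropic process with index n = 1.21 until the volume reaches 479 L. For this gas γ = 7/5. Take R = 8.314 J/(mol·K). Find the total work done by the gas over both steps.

8990 J

P₁ = nRT₁/V₁ = 1.94×8.314×351/50.1 = 113 kPa.
Step 1 — Adiabatic: TV^(γ−1) = const ⇒ T₂ = 351×(0.426)^0.400 = 249 K; PV^γ = const ⇒ P₂ = 34.2 kPa.
ΔU = nCvΔT = 1.94×20.8×(249−351) = -4100 J.
Q = 0 for an adiabatic process, so W = −ΔU = 4100 J.
State after step 1: P = 34.2 kPa, V = 118 L, T = 249 K.
Step 2 — Polytropic n=1.21: T₂ = T₁(V₁/V₂)^(n−1) = 249×(0.246)^0.21 = 186 K; P₂ = P₁(V₁/V₂)^n = 6.25 kPa.
W = (P₁V₁−P₂V₂)/(n−1) = (34.2×118−6.25×479)/0.21 = 4890 J.
ΔU = nCvΔT = 1.94×20.8×(186−249) = -2570 J.
Q = ΔU + W = 2320 J.
Net over both steps: W = 8990 J, Q = 2320 J, ΔU = -6660 J.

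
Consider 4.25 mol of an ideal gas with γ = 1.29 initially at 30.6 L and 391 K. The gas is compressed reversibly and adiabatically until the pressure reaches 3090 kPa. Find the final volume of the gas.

6.89 L

P₁ = nRT₁/V₁ = 4.25×8.314×391/30.6 = 451 kPa.
Adiabatic: T₂/T₁ = (P₂/P₁)^((γ−1)/γ) ⇒ T₂ = 391×(6.84)^0.225 = 603 K; V₂ = 6.89 L.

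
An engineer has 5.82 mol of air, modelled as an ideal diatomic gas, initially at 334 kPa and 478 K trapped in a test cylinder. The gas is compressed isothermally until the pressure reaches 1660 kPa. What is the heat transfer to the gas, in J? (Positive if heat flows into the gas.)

V₁ = nRT₁/P₁ = 5.82×8.314×478/334 = 69.2 L.
Isothermal: T stays 478 K; PV = const ⇒ V₂ = 13.9 L, P₂ = 1660 kPa.
ΔU = 0 (ideal gas, T constant).
W = nRT ln(V₂/V₁) = 5.82×8.314×478×ln(0.201) = -37100 J.
Q = ΔU + W = -37100 J.

-37100 J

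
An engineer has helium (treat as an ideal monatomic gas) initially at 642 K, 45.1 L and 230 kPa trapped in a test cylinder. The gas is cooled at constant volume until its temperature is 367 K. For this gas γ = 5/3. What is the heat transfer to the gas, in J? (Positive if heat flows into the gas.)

n = P₁V₁/(RT₁) = 230×45.1/(8.314×642) = 1.94 mol.
Isochoric: V stays 45.1 L; P/T = const ⇒ T₂ = 367 K, P₂ = 131 kPa.
W = 0 (no volume change).
ΔU = nCvΔT = 1.94×12.5×(367−642) = -6660 J.
Q = ΔU = -6660 J.

-6660 J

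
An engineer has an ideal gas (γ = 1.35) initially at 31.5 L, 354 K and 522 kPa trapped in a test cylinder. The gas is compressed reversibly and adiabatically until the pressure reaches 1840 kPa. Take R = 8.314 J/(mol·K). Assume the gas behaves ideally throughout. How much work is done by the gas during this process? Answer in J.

n = P₁V₁/(RT₁) = 522×31.5/(8.314×354) = 5.59 mol.
Adiabatic: T₂/T₁ = (P₂/P₁)^((γ−1)/γ) ⇒ T₂ = 354×(3.52)^0.259 = 491 K; V₂ = 12.4 L.
ΔU = nCvΔT = 5.59×23.8×(491−354) = 18100 J.
Q = 0 for an adiabatic process, so W = −ΔU = -18100 J.

-18100 J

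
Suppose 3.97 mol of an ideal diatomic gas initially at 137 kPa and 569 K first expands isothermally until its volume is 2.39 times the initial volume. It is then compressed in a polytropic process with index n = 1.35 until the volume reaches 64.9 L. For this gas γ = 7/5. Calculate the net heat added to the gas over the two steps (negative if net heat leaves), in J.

11200 J

V₁ = nRT₁/P₁ = 3.97×8.314×569/137 = 137 L.
Step 1 — Isothermal: T stays 569 K; PV = const ⇒ V₂ = 328 L, P₂ = 57.3 kPa.
ΔU = 0 (ideal gas, T constant).
W = nRT ln(V₂/V₁) = 3.97×8.314×569×ln(2.39) = 16400 J.
Q = ΔU + W = 16400 J.
State after step 1: P = 57.3 kPa, V = 328 L, T = 569 K.
Step 2 — Polytropic n=1.35: T₂ = T₁(V₁/V₂)^(n−1) = 569×(5.05)^0.35 = 1000 K; P₂ = P₁(V₁/V₂)^n = 510 kPa.
W = (P₁V₁−P₂V₂)/(n−1) = (57.3×328−510×64.9)/0.35 = -40900 J.
ΔU = nCvΔT = 3.97×20.8×(1000−569) = 35800 J.
Q = ΔU + W = -5110 J.
Net over both steps: W = -24500 J, Q = 11200 J, ΔU = 35800 J.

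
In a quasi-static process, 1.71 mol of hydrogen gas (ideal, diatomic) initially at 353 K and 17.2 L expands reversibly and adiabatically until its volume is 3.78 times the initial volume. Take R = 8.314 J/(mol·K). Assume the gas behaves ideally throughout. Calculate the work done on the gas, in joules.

P₁ = nRT₁/V₁ = 1.71×8.314×353/17.2 = 292 kPa.
Adiabatic: TV^(γ−1) = const ⇒ T₂ = 353×(0.265)^0.400 = 207 K; PV^γ = const ⇒ P₂ = 45.3 kPa.
ΔU = nCvΔT = 1.71×20.8×(207−353) = -5180 J.
Q = 0 for an adiabatic process, so W = −ΔU = 5180 J.
Work done on the gas = −W_by = -5180 J.

-5180 J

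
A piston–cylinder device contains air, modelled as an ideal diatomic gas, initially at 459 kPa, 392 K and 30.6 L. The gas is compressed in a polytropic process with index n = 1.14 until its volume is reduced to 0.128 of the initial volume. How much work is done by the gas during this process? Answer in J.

-33500 J

n = P₁V₁/(RT₁) = 459×30.6/(8.314×392) = 4.31 mol.
Polytropic n=1.14: T₂ = T₁(V₁/V₂)^(n−1) = 392×(7.81)^0.14 = 523 K; P₂ = P₁(V₁/V₂)^n = 4780 kPa.
W = (P₁V₁−P₂V₂)/(n−1) = (459×30.6−4780×3.92)/0.14 = -33500 J.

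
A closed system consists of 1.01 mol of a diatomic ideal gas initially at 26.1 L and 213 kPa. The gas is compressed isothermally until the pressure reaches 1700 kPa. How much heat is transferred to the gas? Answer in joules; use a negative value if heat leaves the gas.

T₁ = P₁V₁/(nR) = 213×26.1/(1.01×8.314) = 662 K.
Isothermal: T stays 662 K; PV = const ⇒ V₂ = 3.27 L, P₂ = 1700 kPa.
ΔU = 0 (ideal gas, T constant).
W = nRT ln(V₂/V₁) = 1.01×8.314×662×ln(0.125) = -11500 J.
Q = ΔU + W = -11500 J.

-11500 J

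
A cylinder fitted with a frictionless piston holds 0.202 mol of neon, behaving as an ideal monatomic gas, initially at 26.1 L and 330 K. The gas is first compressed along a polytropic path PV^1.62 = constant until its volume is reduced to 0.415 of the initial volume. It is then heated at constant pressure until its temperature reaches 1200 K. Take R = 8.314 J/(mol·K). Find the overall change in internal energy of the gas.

2190 J

P₁ = nRT₁/V₁ = 0.202×8.314×330/26.1 = 21.2 kPa.
Step 1 — Polytropic n=1.62: T₂ = T₁(V₁/V₂)^(n−1) = 330×(2.41)^0.62 = 569 K; P₂ = P₁(V₁/V₂)^n = 88.3 kPa.
W = (P₁V₁−P₂V₂)/(n−1) = (21.2×26.1−88.3×10.8)/0.62 = -648 J.
ΔU = nCvΔT = 0.202×12.5×(569−330) = 603 J.
Q = ΔU + W = -45.4 J.
State after step 1: P = 88.3 kPa, V = 10.8 L, T = 569 K.
Step 2 — Isobaric: P stays 88.3 kPa; V/T = const ⇒ T₂ = 1200 K, V₂ = 22.8 L.
W = PΔV = 88.3×(22.8−10.8) kPa·L = 1060 J.
ΔU = nCvΔT = 0.202×12.5×(1200−569) = 1590 J.
Q = ΔU + W = nCpΔT = 2650 J.
Net over both steps: W = 411 J, Q = 2600 J, ΔU = 2190 J.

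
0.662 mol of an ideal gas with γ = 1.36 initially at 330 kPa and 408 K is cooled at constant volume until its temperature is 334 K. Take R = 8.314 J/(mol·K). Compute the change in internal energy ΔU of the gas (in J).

-1130 J

V₁ = nRT₁/P₁ = 0.662×8.314×408/330 = 6.80 L.
Isochoric: V stays 6.80 L; P/T = const ⇒ T₂ = 334 K, P₂ = 270 kPa.
For an ideal gas ΔU = nCvΔT with Cv = R/(γ−1) = 23.1 J/(mol·K).
ΔU = 0.662×23.1×(334−408) = -1130 J.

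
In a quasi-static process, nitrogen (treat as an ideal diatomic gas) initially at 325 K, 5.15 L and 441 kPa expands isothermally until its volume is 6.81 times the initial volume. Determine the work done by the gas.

n = P₁V₁/(RT₁) = 441×5.15/(8.314×325) = 0.841 mol.
Isothermal: T stays 325 K; PV = const ⇒ V₂ = 35.1 L, P₂ = 64.8 kPa.
W = nRT ln(V₂/V₁) = 0.841×8.314×325×ln(6.81) = 4360 J.

4360 J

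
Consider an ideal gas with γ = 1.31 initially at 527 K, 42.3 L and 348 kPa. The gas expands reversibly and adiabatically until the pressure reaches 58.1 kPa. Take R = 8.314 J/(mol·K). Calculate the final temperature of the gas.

Adiabatic: T₂/T₁ = (P₂/P₁)^((γ−1)/γ) ⇒ T₂ = 527×(0.167)^0.237 = 345 K; V₂ = 166 L.

345 K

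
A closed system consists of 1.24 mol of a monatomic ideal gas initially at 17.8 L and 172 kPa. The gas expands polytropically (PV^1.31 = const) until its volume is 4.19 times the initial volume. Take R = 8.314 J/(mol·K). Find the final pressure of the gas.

26.3 kPa

T₁ = P₁V₁/(nR) = 172×17.8/(1.24×8.314) = 297 K.
Polytropic n=1.31: T₂ = T₁(V₁/V₂)^(n−1) = 297×(0.239)^0.31 = 190 K; P₂ = P₁(V₁/V₂)^n = 26.3 kPa.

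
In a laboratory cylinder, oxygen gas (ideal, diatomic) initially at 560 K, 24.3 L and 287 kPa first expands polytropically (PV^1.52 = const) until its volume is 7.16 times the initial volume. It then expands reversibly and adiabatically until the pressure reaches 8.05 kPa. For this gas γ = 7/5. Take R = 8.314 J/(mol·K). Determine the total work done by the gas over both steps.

n = P₁V₁/(RT₁) = 287×24.3/(8.314×560) = 1.50 mol.
Step 1 — Polytropic n=1.52: T₂ = T₁(V₁/V₂)^(n−1) = 560×(0.140)^0.52 = 201 K; P₂ = P₁(V₁/V₂)^n = 14.4 kPa.
W = (P₁V₁−P₂V₂)/(n−1) = (287×24.3−14.4×174)/0.52 = 8590 J.
ΔU = nCvΔT = 1.50×20.8×(201−560) = -11200 J.
Q = ΔU + W = -2580 J.
State after step 1: P = 14.4 kPa, V = 174 L, T = 201 K.
Step 2 — Adiabatic: T₂/T₁ = (P₂/P₁)^((γ−1)/γ) ⇒ T₂ = 201×(0.559)^0.286 = 170 K; V₂ = 264 L.
ΔU = nCvΔT = 1.50×20.8×(170−201) = -959 J.
Q = 0 for an adiabatic process, so W = −ΔU = 959 J.
Net over both steps: W = 9550 J, Q = -2580 J, ΔU = -12100 J.

9550 J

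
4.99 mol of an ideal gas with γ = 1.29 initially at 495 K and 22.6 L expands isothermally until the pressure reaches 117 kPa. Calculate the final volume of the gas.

176 L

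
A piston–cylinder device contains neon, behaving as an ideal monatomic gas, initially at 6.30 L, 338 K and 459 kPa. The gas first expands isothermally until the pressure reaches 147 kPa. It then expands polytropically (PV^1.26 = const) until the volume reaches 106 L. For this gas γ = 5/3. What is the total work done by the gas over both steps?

n = P₁V₁/(RT₁) = 459×6.30/(8.314×338) = 1.03 mol.
Step 1 — Isothermal: T stays 338 K; PV = const ⇒ V₂ = 19.7 L, P₂ = 147 kPa.
ΔU = 0 (ideal gas, T constant).
W = nRT ln(V₂/V₁) = 1.03×8.314×338×ln(3.12) = 3290 J.
Q = ΔU + W = 3290 J.
State after step 1: P = 147 kPa, V = 19.7 L, T = 338 K.
Step 2 — Polytropic n=1.26: T₂ = T₁(V₁/V₂)^(n−1) = 338×(0.186)^0.26 = 218 K; P₂ = P₁(V₁/V₂)^n = 17.6 kPa.
W = (P₁V₁−P₂V₂)/(n−1) = (147×19.7−17.6×106)/0.26 = 3940 J.
ΔU = nCvΔT = 1.03×12.5×(218−338) = -1540 J.
Q = ΔU + W = 2410 J.
Net over both steps: W = 7240 J, Q = 5700 J, ΔU = -1540 J.

7240 J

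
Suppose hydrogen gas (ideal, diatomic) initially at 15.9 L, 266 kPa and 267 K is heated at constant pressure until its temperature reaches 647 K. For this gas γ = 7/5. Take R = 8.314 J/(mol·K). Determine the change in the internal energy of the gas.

n = P₁V₁/(RT₁) = 266×15.9/(8.314×267) = 1.91 mol.
Isobaric: P stays 266 kPa; V/T = const ⇒ T₂ = 647 K, V₂ = 38.5 L.
For an ideal gas ΔU = nCvΔT with Cv = (5/2)R = 20.8 J/(mol·K).
ΔU = 1.91×20.8×(647−267) = 15000 J.

15000 J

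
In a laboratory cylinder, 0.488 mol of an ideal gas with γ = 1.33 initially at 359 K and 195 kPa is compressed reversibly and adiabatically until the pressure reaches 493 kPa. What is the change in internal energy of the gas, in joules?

V₁ = nRT₁/P₁ = 0.488×8.314×359/195 = 7.47 L.
Adiabatic: T₂/T₁ = (P₂/P₁)^((γ−1)/γ) ⇒ T₂ = 359×(2.53)^0.248 = 452 K; V₂ = 3.72 L.
For an ideal gas ΔU = nCvΔT with Cv = R/(γ−1) = 25.2 J/(mol·K).
ΔU = 0.488×25.2×(452−359) = 1140 J.

1140 J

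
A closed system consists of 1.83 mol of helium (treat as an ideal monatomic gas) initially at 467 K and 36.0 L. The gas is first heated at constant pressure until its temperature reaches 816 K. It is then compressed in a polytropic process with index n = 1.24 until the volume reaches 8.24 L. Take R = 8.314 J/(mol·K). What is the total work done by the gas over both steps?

P₁ = nRT₁/V₁ = 1.83×8.314×467/36.0 = 197 kPa.
Step 1 — Isobaric: P stays 197 kPa; V/T = const ⇒ T₂ = 816 K, V₂ = 62.9 L.
W = PΔV = 197×(62.9−36.0) kPa·L = 5310 J.
ΔU = nCvΔT = 1.83×12.5×(816−467) = 7960 J.
Q = ΔU + W = nCpΔT = 13300 J.
State after step 1: P = 197 kPa, V = 62.9 L, T = 816 K.
Step 2 — Polytropic n=1.24: T₂ = T₁(V₁/V₂)^(n−1) = 816×(7.63)^0.24 = 1330 K; P₂ = P₁(V₁/V₂)^n = 2450 kPa.
W = (P₁V₁−P₂V₂)/(n−1) = (197×62.9−2450×8.24)/0.24 = -32500 J.
ΔU = nCvΔT = 1.83×12.5×(1330−816) = 11700 J.
Q = ΔU + W = -20800 J.
Net over both steps: W = -27200 J, Q = -7540 J, ΔU = 19700 J.

-27200 J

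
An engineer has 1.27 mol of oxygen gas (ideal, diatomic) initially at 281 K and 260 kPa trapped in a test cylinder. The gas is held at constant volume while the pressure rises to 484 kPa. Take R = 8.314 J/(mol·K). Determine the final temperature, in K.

V₁ = nRT₁/P₁ = 1.27×8.314×281/260 = 11.4 L.
Isochoric: V stays 11.4 L; P/T = const ⇒ T₂ = 523 K, P₂ = 484 kPa.

523 K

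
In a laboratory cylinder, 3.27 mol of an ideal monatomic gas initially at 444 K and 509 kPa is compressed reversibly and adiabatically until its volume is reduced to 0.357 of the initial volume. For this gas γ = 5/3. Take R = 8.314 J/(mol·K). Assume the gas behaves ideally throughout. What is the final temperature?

V₁ = nRT₁/P₁ = 3.27×8.314×444/509 = 23.7 L.
Adiabatic: TV^(γ−1) = const ⇒ T₂ = 444×(2.80)^0.667 = 882 K; PV^γ = const ⇒ P₂ = 2830 kPa.

882 K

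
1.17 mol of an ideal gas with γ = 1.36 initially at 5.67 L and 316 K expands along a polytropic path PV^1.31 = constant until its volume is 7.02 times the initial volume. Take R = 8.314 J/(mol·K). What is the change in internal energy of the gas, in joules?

P₁ = nRT₁/V₁ = 1.17×8.314×316/5.67 = 542 kPa.
Polytropic n=1.31: T₂ = T₁(V₁/V₂)^(n−1) = 316×(0.142)^0.31 = 173 K; P₂ = P₁(V₁/V₂)^n = 42.2 kPa.
For an ideal gas ΔU = nCvΔT with Cv = R/(γ−1) = 23.1 J/(mol·K).
ΔU = 1.17×23.1×(173−316) = -3870 J.

-3870 J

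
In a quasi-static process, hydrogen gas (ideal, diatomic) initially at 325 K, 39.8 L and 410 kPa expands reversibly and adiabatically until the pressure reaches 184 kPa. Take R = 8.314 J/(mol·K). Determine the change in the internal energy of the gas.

-8350 J

n = P₁V₁/(RT₁) = 410×39.8/(8.314×325) = 6.04 mol.
Adiabatic: T₂/T₁ = (P₂/P₁)^((γ−1)/γ) ⇒ T₂ = 325×(0.449)^0.286 = 259 K; V₂ = 70.5 L.
For an ideal gas ΔU = nCvΔT with Cv = (5/2)R = 20.8 J/(mol·K).
ΔU = 6.04×20.8×(259−325) = -8350 J.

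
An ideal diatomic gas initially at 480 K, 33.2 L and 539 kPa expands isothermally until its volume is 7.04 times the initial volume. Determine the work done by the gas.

34900 J

n = P₁V₁/(RT₁) = 539×33.2/(8.314×480) = 4.48 mol.
Isothermal: T stays 480 K; PV = const ⇒ V₂ = 234 L, P₂ = 76.6 kPa.
W = nRT ln(V₂/V₁) = 4.48×8.314×480×ln(7.04) = 34900 J.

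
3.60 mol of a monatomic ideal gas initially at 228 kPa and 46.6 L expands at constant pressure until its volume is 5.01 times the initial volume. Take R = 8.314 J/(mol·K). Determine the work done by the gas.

T₁ = P₁V₁/(nR) = 228×46.6/(3.60×8.314) = 355 K.
Isobaric: P stays 228 kPa; V/T = const ⇒ T₂ = 1780 K, V₂ = 233 L.
W = PΔV = 228×(233−46.6) kPa·L = 42600 J.

42600 J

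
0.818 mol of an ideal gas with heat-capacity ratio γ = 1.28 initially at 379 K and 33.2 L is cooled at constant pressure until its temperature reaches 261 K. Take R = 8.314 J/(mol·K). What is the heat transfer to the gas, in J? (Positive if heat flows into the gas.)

-3670 J

P₁ = nRT₁/V₁ = 0.818×8.314×379/33.2 = 77.6 kPa.
Isobaric: P stays 77.6 kPa; V/T = const ⇒ T₂ = 261 K, V₂ = 22.9 L.
W = PΔV = 77.6×(22.9−33.2) kPa·L = -803 J.
ΔU = nCvΔT = 0.818×29.7×(261−379) = -2870 J.
Q = ΔU + W = nCpΔT = -3670 J.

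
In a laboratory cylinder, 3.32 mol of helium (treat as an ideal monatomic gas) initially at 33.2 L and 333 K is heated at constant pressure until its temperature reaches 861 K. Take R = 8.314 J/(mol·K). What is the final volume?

P₁ = nRT₁/V₁ = 3.32×8.314×333/33.2 = 277 kPa.
Isobaric: P stays 277 kPa; V/T = const ⇒ T₂ = 861 K, V₂ = 85.8 L.

85.8 L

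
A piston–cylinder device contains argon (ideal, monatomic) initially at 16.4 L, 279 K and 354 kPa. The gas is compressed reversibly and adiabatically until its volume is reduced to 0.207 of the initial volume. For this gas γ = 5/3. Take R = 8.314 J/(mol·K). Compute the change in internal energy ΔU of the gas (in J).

n = P₁V₁/(RT₁) = 354×16.4/(8.314×279) = 2.50 mol.
Adiabatic: TV^(γ−1) = const ⇒ T₂ = 279×(4.83)^0.667 = 797 K; PV^γ = const ⇒ P₂ = 4890 kPa.
For an ideal gas ΔU = nCvΔT with Cv = (3/2)R = 12.5 J/(mol·K).
ΔU = 2.50×12.5×(797−279) = 16200 J.

16200 J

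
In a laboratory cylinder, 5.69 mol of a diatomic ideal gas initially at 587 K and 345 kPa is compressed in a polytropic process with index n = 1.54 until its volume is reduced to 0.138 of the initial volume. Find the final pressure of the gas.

7280 kPa

V₁ = nRT₁/P₁ = 5.69×8.314×587/345 = 80.5 L.
Polytropic n=1.54: T₂ = T₁(V₁/V₂)^(n−1) = 587×(7.25)^0.54 = 1710 K; P₂ = P₁(V₁/V₂)^n = 7280 kPa.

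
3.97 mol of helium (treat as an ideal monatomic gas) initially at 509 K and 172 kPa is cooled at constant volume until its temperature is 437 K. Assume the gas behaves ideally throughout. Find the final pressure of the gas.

V₁ = nRT₁/P₁ = 3.97×8.314×509/172 = 97.7 L.
Isochoric: V stays 97.7 L; P/T = const ⇒ T₂ = 437 K, P₂ = 148 kPa.

148 kPa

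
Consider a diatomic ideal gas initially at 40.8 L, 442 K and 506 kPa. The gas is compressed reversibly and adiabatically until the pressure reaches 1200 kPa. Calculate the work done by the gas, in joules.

n = P₁V₁/(RT₁) = 506×40.8/(8.314×442) = 5.62 mol.
Adiabatic: T₂/T₁ = (P₂/P₁)^((γ−1)/γ) ⇒ T₂ = 442×(2.37)^0.286 = 566 K; V₂ = 22.0 L.
ΔU = nCvΔT = 5.62×20.8×(566−442) = 14400 J.
Q = 0 for an adiabatic process, so W = −ΔU = -14400 J.

-14400 J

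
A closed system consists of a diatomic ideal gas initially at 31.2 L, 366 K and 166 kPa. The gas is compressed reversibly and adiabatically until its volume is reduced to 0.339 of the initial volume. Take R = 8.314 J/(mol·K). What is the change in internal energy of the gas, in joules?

7010 J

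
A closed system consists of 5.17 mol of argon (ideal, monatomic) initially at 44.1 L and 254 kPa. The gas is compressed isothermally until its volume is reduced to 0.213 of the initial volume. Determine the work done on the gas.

T₁ = P₁V₁/(nR) = 254×44.1/(5.17×8.314) = 261 K.
Isothermal: T stays 261 K; PV = const ⇒ V₂ = 9.39 L, P₂ = 1190 kPa.
W = nRT ln(V₂/V₁) = 5.17×8.314×261×ln(0.213) = -17300 J.
Work done on the gas = −W_by = 17300 J.

17300 J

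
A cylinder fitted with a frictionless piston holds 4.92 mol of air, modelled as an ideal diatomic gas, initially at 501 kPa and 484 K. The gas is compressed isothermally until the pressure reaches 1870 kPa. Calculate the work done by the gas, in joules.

V₁ = nRT₁/P₁ = 4.92×8.314×484/501 = 39.5 L.
Isothermal: T stays 484 K; PV = const ⇒ V₂ = 10.6 L, P₂ = 1870 kPa.
W = nRT ln(V₂/V₁) = 4.92×8.314×484×ln(0.268) = -26100 J.

-26100 J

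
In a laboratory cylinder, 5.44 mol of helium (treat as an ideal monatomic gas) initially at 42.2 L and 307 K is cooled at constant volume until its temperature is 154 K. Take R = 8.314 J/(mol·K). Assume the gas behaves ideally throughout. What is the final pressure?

165 kPa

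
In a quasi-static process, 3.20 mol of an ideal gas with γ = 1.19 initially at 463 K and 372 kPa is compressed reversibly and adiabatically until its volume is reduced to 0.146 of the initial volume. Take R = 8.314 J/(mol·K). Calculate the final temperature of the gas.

V₁ = nRT₁/P₁ = 3.20×8.314×463/372 = 33.1 L.
Adiabatic: TV^(γ−1) = const ⇒ T₂ = 463×(6.85)^0.190 = 667 K; PV^γ = const ⇒ P₂ = 3670 kPa.

667 K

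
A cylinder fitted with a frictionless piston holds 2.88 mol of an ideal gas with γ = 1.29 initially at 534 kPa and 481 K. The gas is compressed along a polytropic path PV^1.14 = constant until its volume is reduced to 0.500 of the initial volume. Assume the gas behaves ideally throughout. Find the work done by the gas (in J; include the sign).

V₁ = nRT₁/P₁ = 2.88×8.314×481/534 = 21.6 L.
Polytropic n=1.14: T₂ = T₁(V₁/V₂)^(n−1) = 481×(2.00)^0.14 = 530 K; P₂ = P₁(V₁/V₂)^n = 1180 kPa.
W = (P₁V₁−P₂V₂)/(n−1) = (534×21.6−1180×10.8)/0.14 = -8380 J.

-8380 J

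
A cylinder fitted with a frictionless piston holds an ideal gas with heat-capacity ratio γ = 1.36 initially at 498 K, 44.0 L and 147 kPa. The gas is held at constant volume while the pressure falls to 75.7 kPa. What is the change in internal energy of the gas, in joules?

-8710 J

n = P₁V₁/(RT₁) = 147×44.0/(8.314×498) = 1.56 mol.
Isochoric: V stays 44.0 L; P/T = const ⇒ T₂ = 256 K, P₂ = 75.7 kPa.
For an ideal gas ΔU = nCvΔT with Cv = R/(γ−1) = 23.1 J/(mol·K).
ΔU = 1.56×23.1×(256−498) = -8710 J.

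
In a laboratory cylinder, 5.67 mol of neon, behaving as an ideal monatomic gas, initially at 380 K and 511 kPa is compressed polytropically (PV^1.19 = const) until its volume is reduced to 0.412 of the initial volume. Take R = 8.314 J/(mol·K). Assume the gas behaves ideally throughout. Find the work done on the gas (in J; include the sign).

V₁ = nRT₁/P₁ = 5.67×8.314×380/511 = 35.1 L.
Polytropic n=1.19: T₂ = T₁(V₁/V₂)^(n−1) = 380×(2.43)^0.19 = 450 K; P₂ = P₁(V₁/V₂)^n = 1470 kPa.
W = (P₁V₁−P₂V₂)/(n−1) = (511×35.1−1470×14.4)/0.19 = -17300 J.
Work done on the gas = −W_by = 17300 J.

17300 J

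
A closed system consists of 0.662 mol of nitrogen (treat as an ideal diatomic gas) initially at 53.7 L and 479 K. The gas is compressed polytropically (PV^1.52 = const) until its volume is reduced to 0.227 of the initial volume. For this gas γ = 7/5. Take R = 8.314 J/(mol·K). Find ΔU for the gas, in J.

7660 J

P₁ = nRT₁/V₁ = 0.662×8.314×479/53.7 = 49.1 kPa.
Polytropic n=1.52: T₂ = T₁(V₁/V₂)^(n−1) = 479×(4.41)^0.52 = 1040 K; P₂ = P₁(V₁/V₂)^n = 468 kPa.
For an ideal gas ΔU = nCvΔT with Cv = (5/2)R = 20.8 J/(mol·K).
ΔU = 0.662×20.8×(1040−479) = 7660 J.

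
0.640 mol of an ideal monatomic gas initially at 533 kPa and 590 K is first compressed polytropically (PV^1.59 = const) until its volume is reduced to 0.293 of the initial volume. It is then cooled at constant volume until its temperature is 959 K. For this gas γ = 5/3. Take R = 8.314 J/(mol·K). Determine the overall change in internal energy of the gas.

2950 J

V₁ = nRT₁/P₁ = 0.640×8.314×590/533 = 5.89 L.
Step 1 — Polytropic n=1.59: T₂ = T₁(V₁/V₂)^(n−1) = 590×(3.41)^0.59 = 1220 K; P₂ = P₁(V₁/V₂)^n = 3750 kPa.
W = (P₁V₁−P₂V₂)/(n−1) = (533×5.89−3750×1.73)/0.59 = -5660 J.
ΔU = nCvΔT = 0.640×12.5×(1220−590) = 5010 J.
Q = ΔU + W = -651 J.
State after step 1: P = 3750 kPa, V = 1.73 L, T = 1220 K.
Step 2 — Isochoric: V stays 1.73 L; P/T = const ⇒ T₂ = 959 K, P₂ = 2960 kPa.
W = 0 (no volume change).
ΔU = nCvΔT = 0.640×12.5×(959−1220) = -2060 J.
Q = ΔU = -2060 J.
Net over both steps: W = -5660 J, Q = -2710 J, ΔU = 2950 J.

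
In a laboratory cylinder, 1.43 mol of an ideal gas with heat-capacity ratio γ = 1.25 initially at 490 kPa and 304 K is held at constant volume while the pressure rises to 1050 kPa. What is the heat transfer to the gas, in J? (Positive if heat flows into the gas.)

16500 J

V₁ = nRT₁/P₁ = 1.43×8.314×304/490 = 7.38 L.
Isochoric: V stays 7.38 L; P/T = const ⇒ T₂ = 651 K, P₂ = 1050 kPa.
W = 0 (no volume change).
ΔU = nCvΔT = 1.43×33.3×(651−304) = 16500 J.
Q = ΔU = 16500 J.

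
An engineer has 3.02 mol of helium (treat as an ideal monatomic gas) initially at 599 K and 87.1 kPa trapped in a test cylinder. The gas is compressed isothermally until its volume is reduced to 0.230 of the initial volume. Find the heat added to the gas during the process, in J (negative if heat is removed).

V₁ = nRT₁/P₁ = 3.02×8.314×599/87.1 = 173 L.
Isothermal: T stays 599 K; PV = const ⇒ V₂ = 39.7 L, P₂ = 379 kPa.
ΔU = 0 (ideal gas, T constant).
W = nRT ln(V₂/V₁) = 3.02×8.314×599×ln(0.230) = -22100 J.
Q = ΔU + W = -22100 J.

-22100 J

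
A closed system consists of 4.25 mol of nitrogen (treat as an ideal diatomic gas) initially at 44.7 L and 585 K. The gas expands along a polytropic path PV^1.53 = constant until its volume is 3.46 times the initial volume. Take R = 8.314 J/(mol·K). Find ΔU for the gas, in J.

P₁ = nRT₁/V₁ = 4.25×8.314×585/44.7 = 462 kPa.
Polytropic n=1.53: T₂ = T₁(V₁/V₂)^(n−1) = 585×(0.289)^0.53 = 303 K; P₂ = P₁(V₁/V₂)^n = 69.2 kPa.
For an ideal gas ΔU = nCvΔT with Cv = (5/2)R = 20.8 J/(mol·K).
ΔU = 4.25×20.8×(303−585) = -24900 J.

-24900 J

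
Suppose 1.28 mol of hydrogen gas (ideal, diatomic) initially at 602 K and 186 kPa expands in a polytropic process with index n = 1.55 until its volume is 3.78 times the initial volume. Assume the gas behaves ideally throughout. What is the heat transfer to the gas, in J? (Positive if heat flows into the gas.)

V₁ = nRT₁/P₁ = 1.28×8.314×602/186 = 34.4 L.
Polytropic n=1.55: T₂ = T₁(V₁/V₂)^(n−1) = 602×(0.265)^0.55 = 290 K; P₂ = P₁(V₁/V₂)^n = 23.7 kPa.
W = (P₁V₁−P₂V₂)/(n−1) = (186×34.4−23.7×130)/0.55 = 6040 J.
ΔU = nCvΔT = 1.28×20.8×(290−602) = -8310 J.
Q = ΔU + W = -2270 J.

-2270 J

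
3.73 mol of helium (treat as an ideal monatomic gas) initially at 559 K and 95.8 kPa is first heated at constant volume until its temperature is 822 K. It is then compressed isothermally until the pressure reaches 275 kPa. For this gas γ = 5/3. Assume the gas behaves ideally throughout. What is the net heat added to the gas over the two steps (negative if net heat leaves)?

-4820 J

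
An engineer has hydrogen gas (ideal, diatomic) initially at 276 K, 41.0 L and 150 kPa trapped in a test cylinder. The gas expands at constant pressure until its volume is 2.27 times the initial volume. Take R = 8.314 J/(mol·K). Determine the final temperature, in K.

Isobaric: P stays 150 kPa; V/T = const ⇒ T₂ = 627 K, V₂ = 93.1 L.

627 K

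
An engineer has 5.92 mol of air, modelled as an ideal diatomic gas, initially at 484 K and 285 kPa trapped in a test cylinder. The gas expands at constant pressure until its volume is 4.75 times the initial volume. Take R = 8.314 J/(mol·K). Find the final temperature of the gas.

2300 K

V₁ = nRT₁/P₁ = 5.92×8.314×484/285 = 83.6 L.
Isobaric: P stays 285 kPa; V/T = const ⇒ T₂ = 2300 K, V₂ = 397 L.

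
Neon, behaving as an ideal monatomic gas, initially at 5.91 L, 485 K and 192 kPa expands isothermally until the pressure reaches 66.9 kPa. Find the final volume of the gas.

17.0 L

Isothermal: T stays 485 K; PV = const ⇒ V₂ = 17.0 L, P₂ = 66.9 kPa.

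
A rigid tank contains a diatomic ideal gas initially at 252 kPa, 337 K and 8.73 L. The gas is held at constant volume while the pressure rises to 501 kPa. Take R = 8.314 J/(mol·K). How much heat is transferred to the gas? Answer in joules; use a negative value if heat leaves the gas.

n = P₁V₁/(RT₁) = 252×8.73/(8.314×337) = 0.785 mol.
Isochoric: V stays 8.73 L; P/T = const ⇒ T₂ = 670 K, P₂ = 501 kPa.
W = 0 (no volume change).
ΔU = nCvΔT = 0.785×20.8×(670−337) = 5430 J.
Q = ΔU = 5430 J.

5430 J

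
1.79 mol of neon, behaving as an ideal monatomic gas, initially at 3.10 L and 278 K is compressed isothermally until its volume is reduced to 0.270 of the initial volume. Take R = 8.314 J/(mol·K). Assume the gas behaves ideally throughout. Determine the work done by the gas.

-5420 J

P₁ = nRT₁/V₁ = 1.79×8.314×278/3.10 = 1330 kPa.
Isothermal: T stays 278 K; PV = const ⇒ V₂ = 0.837 L, P₂ = 4940 kPa.
W = nRT ln(V₂/V₁) = 1.79×8.314×278×ln(0.270) = -5420 J.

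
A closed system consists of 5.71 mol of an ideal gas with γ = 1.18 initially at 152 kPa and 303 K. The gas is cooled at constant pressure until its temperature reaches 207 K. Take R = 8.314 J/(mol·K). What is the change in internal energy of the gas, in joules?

-25300 J

V₁ = nRT₁/P₁ = 5.71×8.314×303/152 = 94.6 L.
Isobaric: P stays 152 kPa; V/T = const ⇒ T₂ = 207 K, V₂ = 64.7 L.
For an ideal gas ΔU = nCvΔT with Cv = R/(γ−1) = 46.2 J/(mol·K).
ΔU = 5.71×46.2×(207−303) = -25300 J.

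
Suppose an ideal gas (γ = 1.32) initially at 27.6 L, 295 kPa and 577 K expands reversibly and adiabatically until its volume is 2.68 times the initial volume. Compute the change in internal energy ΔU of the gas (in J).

n = P₁V₁/(RT₁) = 295×27.6/(8.314×577) = 1.70 mol.
Adiabatic: TV^(γ−1) = const ⇒ T₂ = 577×(0.373)^0.320 = 421 K; PV^γ = const ⇒ P₂ = 80.3 kPa.
For an ideal gas ΔU = nCvΔT with Cv = R/(γ−1) = 26.0 J/(mol·K).
ΔU = 1.70×26.0×(421−577) = -6880 J.

-6880 J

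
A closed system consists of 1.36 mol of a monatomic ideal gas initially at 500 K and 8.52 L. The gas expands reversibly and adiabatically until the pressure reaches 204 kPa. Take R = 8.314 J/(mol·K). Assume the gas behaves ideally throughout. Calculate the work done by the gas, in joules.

3190 J

P₁ = nRT₁/V₁ = 1.36×8.314×500/8.52 = 664 kPa.
Adiabatic: T₂/T₁ = (P₂/P₁)^((γ−1)/γ) ⇒ T₂ = 500×(0.307)^0.400 = 312 K; V₂ = 17.3 L.
ΔU = nCvΔT = 1.36×12.5×(312−500) = -3190 J.
Q = 0 for an adiabatic process, so W = −ΔU = 3190 J.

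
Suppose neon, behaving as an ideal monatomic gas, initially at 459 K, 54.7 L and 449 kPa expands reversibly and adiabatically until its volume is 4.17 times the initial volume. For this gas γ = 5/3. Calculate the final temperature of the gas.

177 K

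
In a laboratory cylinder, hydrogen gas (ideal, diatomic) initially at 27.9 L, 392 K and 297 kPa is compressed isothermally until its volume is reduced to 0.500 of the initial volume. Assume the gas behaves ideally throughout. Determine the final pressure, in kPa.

594 kPa

Isothermal: T stays 392 K; PV = const ⇒ V₂ = 13.9 L, P₂ = 594 kPa.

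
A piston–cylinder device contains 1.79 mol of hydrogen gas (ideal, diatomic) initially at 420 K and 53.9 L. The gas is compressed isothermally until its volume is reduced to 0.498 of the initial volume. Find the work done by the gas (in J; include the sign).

-4360 J

P₁ = nRT₁/V₁ = 1.79×8.314×420/53.9 = 116 kPa.
Isothermal: T stays 420 K; PV = const ⇒ V₂ = 26.8 L, P₂ = 233 kPa.
W = nRT ln(V₂/V₁) = 1.79×8.314×420×ln(0.498) = -4360 J.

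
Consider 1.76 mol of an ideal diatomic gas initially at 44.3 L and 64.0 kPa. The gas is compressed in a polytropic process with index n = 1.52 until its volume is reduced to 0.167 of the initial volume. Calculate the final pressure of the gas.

972 kPa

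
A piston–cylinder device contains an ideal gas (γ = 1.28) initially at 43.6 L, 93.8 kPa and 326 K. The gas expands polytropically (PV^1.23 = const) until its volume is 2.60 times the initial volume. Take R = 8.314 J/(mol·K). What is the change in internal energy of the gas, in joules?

-2880 J

n = P₁V₁/(RT₁) = 93.8×43.6/(8.314×326) = 1.51 mol.
Polytropic n=1.23: T₂ = T₁(V₁/V₂)^(n−1) = 326×(0.385)^0.23 = 262 K; P₂ = P₁(V₁/V₂)^n = 29.0 kPa.
For an ideal gas ΔU = nCvΔT with Cv = R/(γ−1) = 29.7 J/(mol·K).
ΔU = 1.51×29.7×(262−326) = -2880 J.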